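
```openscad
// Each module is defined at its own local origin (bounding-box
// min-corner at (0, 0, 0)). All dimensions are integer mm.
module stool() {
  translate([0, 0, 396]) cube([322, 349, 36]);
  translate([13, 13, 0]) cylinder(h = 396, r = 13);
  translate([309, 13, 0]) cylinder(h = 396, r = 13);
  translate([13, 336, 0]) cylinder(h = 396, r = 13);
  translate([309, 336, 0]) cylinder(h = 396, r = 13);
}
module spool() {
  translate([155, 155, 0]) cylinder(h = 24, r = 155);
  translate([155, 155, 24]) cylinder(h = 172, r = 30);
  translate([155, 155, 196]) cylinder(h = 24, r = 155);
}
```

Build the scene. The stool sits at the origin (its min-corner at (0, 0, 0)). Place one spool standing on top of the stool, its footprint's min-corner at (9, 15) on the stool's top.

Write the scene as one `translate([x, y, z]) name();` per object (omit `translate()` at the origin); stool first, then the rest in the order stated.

stool();
translate([9, 15, 432]) spool();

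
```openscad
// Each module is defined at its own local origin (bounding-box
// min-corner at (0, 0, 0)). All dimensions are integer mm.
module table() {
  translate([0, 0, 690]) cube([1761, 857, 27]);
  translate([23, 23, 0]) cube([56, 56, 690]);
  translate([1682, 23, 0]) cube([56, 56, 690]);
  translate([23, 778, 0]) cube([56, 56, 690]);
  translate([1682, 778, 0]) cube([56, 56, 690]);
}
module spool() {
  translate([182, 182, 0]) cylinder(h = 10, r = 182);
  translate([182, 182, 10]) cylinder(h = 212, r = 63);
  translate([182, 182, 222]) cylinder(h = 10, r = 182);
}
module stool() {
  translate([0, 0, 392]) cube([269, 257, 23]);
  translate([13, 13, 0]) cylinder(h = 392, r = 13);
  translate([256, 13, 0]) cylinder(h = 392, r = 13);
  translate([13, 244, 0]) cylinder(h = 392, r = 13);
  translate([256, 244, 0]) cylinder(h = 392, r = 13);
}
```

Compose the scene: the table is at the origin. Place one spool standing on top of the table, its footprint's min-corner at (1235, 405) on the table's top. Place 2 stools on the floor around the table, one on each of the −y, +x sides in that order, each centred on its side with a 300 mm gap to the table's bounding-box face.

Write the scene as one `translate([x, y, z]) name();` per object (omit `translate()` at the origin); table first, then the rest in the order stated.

table();
translate([1235, 405, 717]) spool();
translate([746, -557, 0]) stool();
translate([2061, 300, 0]) stool();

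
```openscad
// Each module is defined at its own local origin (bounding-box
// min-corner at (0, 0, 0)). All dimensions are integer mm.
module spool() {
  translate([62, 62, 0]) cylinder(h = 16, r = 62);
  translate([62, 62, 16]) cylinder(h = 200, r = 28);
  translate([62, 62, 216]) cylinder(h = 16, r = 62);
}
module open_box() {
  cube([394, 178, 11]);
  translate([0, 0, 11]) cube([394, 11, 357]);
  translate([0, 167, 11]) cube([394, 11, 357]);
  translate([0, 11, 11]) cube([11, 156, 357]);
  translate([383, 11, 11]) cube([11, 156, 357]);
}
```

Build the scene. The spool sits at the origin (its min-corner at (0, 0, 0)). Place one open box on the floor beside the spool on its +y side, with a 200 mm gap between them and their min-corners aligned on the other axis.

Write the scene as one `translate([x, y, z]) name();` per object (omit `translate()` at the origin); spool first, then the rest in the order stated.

spool();
translate([0, 324, 0]) open_box();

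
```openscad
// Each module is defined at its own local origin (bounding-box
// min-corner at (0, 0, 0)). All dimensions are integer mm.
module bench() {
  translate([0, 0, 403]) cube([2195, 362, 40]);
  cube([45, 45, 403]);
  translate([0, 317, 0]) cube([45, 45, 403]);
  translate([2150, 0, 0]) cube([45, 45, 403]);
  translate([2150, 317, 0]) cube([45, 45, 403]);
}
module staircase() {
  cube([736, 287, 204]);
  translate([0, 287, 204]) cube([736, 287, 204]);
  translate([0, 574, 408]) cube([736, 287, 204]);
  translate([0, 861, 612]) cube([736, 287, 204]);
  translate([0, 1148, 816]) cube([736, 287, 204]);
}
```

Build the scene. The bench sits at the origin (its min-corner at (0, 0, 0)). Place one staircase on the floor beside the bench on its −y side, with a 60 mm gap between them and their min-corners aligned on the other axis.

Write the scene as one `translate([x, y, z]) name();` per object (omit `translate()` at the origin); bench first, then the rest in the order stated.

bench();
translate([0, -1495, 0]) staircase();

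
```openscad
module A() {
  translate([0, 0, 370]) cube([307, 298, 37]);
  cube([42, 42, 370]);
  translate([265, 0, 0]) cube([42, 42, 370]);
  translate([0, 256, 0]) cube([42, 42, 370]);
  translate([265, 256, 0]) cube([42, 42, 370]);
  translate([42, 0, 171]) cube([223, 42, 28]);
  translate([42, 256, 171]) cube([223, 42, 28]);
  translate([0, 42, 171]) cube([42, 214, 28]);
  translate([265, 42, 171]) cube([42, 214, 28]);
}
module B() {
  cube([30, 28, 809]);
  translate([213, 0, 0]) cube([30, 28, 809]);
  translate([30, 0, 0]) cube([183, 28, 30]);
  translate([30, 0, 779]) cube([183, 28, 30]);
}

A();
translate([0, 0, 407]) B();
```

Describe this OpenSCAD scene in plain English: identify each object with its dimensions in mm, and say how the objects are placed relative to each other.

A is a four-legged stool. The seat is 307×298 mm, 37 mm thick, top at z = 407 mm. It stands on four square legs, each 42×42 mm in cross-section, from z = 0 to the seat underside, each flush with a corner of the seat. Four stretchers, 42 mm wide and 28 mm tall, connect adjacent legs with their undersides at z = 171 mm, each running between the inner faces of the legs it joins and aligned with the legs' outer faces on the other axis.

B is a picture frame with a 183×749 mm rectangular opening (x by z) and a uniform 30 mm border on every side. Frame depth is 28 mm along y. It is built from two vertical stiles running the full outside height and two horizontal rails spanning the gap between the stiles.

The picture frame is on top of the stool.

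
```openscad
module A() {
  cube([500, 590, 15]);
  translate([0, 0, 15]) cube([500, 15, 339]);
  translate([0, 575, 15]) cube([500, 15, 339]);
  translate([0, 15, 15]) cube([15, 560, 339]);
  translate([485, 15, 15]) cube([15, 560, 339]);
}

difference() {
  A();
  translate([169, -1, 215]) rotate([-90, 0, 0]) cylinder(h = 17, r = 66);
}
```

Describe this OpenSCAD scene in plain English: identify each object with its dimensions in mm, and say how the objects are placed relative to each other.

A is an open-topped rectangular box: outside dimensions 500×590×354 mm, with a uniform wall and base thickness of 15 mm. The base is a full 500×590 slab on the floor; four walls sit on top of the base. The front and back walls (the −y and +y sides) span the full width; the two side walls fit between them.

The open box has a circular hole of radius 66 mm through its front wall, centred at (x = 169, z = 215).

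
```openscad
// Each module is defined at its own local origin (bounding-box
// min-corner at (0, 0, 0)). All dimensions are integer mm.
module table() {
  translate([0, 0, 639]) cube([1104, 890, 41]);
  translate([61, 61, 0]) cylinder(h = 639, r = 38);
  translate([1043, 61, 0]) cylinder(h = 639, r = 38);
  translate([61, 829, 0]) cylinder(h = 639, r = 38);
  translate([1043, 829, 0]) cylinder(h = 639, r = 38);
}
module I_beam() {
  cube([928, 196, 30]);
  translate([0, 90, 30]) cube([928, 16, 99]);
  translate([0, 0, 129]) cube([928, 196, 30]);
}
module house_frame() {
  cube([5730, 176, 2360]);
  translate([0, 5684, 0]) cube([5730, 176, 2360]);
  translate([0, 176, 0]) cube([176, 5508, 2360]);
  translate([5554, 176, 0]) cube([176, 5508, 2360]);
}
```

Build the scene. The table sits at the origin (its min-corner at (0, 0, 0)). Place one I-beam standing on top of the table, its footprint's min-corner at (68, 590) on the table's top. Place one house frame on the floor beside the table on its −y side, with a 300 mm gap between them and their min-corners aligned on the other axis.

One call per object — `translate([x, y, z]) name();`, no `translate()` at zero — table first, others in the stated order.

table();
translate([68, 590, 680]) I_beam();
translate([0, -6160, 0]) house_frame();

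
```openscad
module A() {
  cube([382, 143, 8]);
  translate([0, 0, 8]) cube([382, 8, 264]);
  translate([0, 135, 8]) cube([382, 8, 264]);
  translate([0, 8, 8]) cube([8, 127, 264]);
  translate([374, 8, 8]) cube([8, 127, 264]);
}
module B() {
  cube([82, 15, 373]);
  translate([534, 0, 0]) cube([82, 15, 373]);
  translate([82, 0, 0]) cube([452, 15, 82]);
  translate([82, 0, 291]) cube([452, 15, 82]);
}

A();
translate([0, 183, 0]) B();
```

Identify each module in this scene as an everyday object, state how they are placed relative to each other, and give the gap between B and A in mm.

A is an open box. B is a picture frame. The picture frame is on the floor beside the open box on its +y side. The gap between the picture frame and the open box is 40 mm.

The picture frame's nearest face is 40 mm from the open box's +y face.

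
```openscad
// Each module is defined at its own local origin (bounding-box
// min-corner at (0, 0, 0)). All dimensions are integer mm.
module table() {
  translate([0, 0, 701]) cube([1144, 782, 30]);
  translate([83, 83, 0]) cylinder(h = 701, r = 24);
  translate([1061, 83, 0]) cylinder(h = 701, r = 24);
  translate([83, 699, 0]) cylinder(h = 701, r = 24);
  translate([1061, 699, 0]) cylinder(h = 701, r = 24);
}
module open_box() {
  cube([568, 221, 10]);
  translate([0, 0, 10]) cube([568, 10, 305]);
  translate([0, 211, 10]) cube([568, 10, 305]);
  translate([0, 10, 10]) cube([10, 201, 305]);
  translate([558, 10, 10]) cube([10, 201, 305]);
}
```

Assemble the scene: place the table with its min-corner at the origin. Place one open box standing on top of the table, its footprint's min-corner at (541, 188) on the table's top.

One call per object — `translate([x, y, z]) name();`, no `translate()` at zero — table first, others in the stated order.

table();
translate([541, 188, 731]) open_box();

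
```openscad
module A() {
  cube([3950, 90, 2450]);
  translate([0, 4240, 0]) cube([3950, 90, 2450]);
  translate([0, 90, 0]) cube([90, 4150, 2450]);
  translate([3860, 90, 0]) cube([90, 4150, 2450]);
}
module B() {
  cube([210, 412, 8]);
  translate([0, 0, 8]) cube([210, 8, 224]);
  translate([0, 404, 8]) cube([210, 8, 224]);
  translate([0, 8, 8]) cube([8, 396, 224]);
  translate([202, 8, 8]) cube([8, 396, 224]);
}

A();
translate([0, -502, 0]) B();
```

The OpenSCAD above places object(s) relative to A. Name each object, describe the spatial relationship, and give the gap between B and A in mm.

The open box's nearest face is 90 mm from the house frame's −y face.

A is a house frame. B is an open box. The open box is on the floor beside the house frame on its −y side. The gap between the open box and the house frame is 90 mm.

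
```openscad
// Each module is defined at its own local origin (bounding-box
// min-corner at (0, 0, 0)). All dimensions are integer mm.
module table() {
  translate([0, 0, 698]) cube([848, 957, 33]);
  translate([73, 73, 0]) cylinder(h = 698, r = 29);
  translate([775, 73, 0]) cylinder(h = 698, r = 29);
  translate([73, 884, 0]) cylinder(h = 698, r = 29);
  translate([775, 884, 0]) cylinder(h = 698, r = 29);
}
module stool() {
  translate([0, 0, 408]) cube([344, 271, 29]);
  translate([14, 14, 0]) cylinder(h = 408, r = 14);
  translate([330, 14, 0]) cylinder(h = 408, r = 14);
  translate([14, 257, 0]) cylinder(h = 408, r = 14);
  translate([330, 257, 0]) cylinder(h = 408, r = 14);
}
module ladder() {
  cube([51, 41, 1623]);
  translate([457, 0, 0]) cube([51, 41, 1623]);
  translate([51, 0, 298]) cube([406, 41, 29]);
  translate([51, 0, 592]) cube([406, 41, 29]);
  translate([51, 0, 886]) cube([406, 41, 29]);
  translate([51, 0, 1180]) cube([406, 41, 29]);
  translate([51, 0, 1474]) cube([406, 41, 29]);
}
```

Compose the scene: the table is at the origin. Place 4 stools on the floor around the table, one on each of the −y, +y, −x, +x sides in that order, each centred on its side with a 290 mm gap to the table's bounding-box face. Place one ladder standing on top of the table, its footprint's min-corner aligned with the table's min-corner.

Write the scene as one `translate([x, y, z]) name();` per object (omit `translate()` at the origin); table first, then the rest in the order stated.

table();
translate([252, -561, 0]) stool();
translate([252, 1247, 0]) stool();
translate([-634, 343, 0]) stool();
translate([1138, 343, 0]) stool();
translate([0, 0, 731]) ladder();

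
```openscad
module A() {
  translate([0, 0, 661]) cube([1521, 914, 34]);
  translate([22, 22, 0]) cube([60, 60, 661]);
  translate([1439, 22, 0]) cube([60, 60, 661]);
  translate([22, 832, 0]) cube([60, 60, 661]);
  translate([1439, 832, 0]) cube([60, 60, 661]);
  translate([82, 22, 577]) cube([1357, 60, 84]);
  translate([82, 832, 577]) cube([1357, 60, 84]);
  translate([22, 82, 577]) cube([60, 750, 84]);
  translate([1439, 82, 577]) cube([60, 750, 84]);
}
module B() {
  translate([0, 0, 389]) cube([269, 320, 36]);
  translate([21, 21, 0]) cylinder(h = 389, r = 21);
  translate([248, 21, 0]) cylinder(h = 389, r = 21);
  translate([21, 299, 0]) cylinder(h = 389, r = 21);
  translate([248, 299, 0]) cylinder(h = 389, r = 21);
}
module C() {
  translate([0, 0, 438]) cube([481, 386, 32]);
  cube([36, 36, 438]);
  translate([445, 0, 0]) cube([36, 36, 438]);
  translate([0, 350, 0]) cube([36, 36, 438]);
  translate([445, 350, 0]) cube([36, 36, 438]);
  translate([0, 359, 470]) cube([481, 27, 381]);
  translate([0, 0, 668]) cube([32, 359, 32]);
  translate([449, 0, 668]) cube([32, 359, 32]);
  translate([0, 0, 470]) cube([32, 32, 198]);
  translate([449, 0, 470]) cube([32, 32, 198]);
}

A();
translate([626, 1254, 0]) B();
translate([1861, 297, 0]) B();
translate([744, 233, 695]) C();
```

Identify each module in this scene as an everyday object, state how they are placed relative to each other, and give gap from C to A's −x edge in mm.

A is a table. B is a stool. C is a chair. Two stools sit around the table at the +y, +x sides. The chair is on top of the table. The gap from the chair to the table's −x edge is 744 mm.

The chair's min-x is at 744; the table's min-x is 0; gap = 744 mm.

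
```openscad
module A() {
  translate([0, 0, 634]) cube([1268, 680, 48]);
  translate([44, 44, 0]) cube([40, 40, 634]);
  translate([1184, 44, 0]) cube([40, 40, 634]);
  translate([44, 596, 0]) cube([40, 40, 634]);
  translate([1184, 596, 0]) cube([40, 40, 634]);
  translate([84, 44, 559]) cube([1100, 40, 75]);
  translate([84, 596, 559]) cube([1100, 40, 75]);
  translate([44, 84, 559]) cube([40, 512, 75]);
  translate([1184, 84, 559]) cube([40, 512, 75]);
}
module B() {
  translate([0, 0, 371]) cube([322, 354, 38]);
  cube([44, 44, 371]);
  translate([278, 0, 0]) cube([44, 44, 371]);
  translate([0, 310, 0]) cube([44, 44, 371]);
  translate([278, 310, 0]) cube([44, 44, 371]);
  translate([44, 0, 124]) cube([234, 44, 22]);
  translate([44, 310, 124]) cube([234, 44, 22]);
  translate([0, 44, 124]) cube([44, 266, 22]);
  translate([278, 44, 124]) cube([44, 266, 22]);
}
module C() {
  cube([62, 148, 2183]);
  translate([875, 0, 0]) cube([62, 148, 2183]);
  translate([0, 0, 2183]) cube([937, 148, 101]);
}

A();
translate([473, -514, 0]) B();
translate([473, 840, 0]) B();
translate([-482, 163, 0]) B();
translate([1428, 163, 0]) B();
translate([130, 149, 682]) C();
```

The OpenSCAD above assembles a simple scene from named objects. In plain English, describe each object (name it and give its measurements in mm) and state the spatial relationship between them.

A is a table: top 1268 mm (x) × 680 mm (y), 48 mm thick, upper face at z = 682 mm, on four 40×40 mm square legs, each inset 44 mm from the nearest pair of top edges, running from z = 0 to the bottom of the top. Four apron rails, 40 mm thick and 75 mm tall, run between adjacent legs with their top edges flush with the underside of the top and their outer faces flush with the legs' outer faces.

B is a four-legged stool. The seat is 322×354 mm, 38 mm thick, top at z = 409 mm. It stands on four square legs, each 44×44 mm in cross-section, from z = 0 to the seat underside, each flush with a corner of the seat. Four stretchers, 44 mm wide and 22 mm tall, connect adjacent legs with their undersides at z = 124 mm, each running between the inner faces of the legs it joins and aligned with the legs' outer faces on the other axis.

C is a door frame. The clear opening is 813 mm wide and 2183 mm high. Two 62 mm wide jambs, 148 mm deep, stand either side of the opening from the floor to the top of the opening. A 101 mm thick head sits across the top of both jambs, spanning the full outside width of the frame.

Four stools sit around the table at the −y, +y, −x, +x sides. The door frame is on top of the table.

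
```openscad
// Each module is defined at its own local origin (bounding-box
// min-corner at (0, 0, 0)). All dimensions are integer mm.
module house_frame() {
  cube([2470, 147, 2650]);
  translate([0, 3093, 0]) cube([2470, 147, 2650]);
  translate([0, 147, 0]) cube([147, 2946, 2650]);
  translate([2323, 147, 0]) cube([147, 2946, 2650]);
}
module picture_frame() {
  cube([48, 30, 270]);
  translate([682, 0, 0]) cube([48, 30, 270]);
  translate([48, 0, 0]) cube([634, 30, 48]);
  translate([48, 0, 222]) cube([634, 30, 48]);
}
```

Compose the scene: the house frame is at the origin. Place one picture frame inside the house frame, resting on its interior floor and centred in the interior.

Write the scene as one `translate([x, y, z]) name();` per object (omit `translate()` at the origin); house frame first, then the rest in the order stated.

house_frame();
translate([870, 1605, 0]) picture_frame();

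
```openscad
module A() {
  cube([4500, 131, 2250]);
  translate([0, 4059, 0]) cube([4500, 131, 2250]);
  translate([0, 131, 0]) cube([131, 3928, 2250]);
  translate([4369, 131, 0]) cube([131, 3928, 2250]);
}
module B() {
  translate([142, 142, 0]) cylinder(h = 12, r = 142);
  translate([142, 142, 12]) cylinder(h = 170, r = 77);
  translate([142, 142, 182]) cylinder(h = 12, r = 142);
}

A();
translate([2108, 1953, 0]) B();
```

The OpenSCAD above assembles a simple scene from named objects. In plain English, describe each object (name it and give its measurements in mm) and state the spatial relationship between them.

A is the wall frame of a small rectangular building: four walls, each 2250 mm tall and 131 mm thick, enclosing a footprint 4500 mm (x) by 4190 mm (y) outside-to-outside, with no floor or roof. The front and back walls (the −y and +y sides) span the full width; the two side walls fit between them.

B is a spool: two coaxial disc flanges of radius 142 mm and thickness 12 mm, joined by a core cylinder of radius 77 mm and height 170 mm. The lower flange rests on z = 0 and the three cylinders share a vertical axis.

The spool sits inside the house frame, centred.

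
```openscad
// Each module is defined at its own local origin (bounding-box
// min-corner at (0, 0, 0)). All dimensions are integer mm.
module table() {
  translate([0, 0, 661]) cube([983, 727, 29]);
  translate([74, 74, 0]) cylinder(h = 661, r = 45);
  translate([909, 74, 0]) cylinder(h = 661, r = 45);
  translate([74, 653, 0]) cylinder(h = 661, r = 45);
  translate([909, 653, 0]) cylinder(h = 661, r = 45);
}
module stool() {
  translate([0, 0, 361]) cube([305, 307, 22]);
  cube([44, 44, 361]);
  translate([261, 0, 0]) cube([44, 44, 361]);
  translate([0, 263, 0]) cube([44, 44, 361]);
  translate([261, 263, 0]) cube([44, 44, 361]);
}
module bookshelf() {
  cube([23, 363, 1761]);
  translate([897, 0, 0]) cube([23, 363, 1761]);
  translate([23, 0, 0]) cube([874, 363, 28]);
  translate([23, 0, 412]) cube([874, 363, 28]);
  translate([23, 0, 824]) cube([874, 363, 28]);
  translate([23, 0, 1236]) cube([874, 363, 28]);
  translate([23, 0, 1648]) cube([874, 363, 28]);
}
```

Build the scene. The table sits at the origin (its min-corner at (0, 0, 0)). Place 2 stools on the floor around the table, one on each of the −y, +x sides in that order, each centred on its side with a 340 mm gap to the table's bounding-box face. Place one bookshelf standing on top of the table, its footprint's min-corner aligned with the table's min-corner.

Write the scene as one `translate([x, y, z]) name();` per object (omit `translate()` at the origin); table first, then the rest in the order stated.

table();
translate([339, -647, 0]) stool();
translate([1323, 210, 0]) stool();
translate([0, 0, 690]) bookshelf();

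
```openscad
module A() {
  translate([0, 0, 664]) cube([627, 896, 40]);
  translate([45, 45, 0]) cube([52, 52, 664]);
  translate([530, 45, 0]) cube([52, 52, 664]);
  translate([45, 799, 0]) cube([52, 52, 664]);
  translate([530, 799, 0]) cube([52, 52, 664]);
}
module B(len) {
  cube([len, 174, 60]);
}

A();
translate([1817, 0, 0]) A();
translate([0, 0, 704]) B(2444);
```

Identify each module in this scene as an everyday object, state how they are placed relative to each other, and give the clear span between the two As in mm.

A is a table. B is a beam. A beam spans the tops of two tables. The clear span between the two tables is 1190 mm.

Second table starts at x = 1817; first ends at x = 627; clear span = 1817 − 627 = 1190 mm.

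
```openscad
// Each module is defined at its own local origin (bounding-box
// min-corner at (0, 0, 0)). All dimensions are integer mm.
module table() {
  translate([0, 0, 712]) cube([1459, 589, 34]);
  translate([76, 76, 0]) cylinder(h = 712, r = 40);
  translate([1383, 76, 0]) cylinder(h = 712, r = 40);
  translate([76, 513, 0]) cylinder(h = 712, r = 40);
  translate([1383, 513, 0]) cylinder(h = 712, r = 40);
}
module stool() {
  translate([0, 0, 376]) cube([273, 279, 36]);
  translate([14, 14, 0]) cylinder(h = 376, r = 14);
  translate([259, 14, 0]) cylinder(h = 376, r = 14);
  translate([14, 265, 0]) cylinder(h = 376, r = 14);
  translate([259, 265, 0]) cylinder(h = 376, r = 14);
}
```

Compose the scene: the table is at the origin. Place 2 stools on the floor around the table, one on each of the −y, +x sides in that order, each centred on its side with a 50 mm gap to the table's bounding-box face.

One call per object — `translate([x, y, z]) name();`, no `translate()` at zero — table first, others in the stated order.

table();
translate([593, -329, 0]) stool();
translate([1509, 155, 0]) stool();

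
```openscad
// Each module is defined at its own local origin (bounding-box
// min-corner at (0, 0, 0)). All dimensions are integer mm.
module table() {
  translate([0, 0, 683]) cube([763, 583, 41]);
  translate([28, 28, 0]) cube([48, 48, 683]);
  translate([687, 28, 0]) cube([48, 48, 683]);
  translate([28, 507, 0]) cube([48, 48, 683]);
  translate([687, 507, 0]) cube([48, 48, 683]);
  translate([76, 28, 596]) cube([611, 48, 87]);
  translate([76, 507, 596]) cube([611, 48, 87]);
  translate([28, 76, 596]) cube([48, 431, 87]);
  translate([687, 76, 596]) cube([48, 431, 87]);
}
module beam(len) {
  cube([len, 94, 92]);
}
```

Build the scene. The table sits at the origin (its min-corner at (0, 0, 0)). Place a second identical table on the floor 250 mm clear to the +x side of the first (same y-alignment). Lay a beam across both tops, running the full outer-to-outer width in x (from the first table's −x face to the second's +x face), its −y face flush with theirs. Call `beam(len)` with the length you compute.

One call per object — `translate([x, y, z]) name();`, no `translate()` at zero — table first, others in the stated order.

table();
translate([1013, 0, 0]) table();
translate([0, 0, 724]) beam(1776);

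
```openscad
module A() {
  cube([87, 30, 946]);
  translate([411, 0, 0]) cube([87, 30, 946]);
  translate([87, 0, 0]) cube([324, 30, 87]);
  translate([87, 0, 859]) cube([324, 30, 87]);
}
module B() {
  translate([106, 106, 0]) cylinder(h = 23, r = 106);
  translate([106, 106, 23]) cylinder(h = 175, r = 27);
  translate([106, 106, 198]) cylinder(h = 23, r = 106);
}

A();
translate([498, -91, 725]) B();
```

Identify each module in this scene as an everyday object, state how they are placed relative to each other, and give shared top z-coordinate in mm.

A is a picture frame. B is a spool. The spool is beside the picture frame with their tops flush at z = 946. The shared top z-coordinate is 946 mm.

Both tops at z = 946 mm.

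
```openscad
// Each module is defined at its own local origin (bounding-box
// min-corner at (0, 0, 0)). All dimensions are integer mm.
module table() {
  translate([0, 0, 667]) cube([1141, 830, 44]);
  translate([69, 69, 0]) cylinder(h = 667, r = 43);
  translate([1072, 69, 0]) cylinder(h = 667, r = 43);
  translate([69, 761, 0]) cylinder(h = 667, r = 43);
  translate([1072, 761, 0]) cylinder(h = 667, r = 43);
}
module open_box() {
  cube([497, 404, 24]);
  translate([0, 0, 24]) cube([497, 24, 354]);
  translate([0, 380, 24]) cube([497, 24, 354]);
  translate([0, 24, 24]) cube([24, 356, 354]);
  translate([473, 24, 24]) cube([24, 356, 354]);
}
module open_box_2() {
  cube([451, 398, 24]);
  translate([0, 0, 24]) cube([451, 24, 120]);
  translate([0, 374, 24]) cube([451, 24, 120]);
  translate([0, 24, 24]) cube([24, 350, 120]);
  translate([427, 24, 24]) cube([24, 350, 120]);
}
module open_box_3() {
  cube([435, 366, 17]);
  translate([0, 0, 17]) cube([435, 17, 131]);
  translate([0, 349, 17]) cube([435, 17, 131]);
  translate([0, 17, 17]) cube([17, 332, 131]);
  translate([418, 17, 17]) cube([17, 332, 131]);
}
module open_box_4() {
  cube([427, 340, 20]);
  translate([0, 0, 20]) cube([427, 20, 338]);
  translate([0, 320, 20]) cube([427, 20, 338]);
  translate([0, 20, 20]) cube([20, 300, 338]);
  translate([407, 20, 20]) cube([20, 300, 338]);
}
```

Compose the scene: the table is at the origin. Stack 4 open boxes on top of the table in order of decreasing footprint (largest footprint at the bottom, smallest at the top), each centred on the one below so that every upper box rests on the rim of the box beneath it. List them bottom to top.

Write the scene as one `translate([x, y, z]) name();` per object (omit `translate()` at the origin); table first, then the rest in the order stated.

table();
translate([322, 213, 711]) open_box();
translate([345, 216, 1089]) open_box_2();
translate([353, 232, 1233]) open_box_3();
translate([357, 245, 1381]) open_box_4();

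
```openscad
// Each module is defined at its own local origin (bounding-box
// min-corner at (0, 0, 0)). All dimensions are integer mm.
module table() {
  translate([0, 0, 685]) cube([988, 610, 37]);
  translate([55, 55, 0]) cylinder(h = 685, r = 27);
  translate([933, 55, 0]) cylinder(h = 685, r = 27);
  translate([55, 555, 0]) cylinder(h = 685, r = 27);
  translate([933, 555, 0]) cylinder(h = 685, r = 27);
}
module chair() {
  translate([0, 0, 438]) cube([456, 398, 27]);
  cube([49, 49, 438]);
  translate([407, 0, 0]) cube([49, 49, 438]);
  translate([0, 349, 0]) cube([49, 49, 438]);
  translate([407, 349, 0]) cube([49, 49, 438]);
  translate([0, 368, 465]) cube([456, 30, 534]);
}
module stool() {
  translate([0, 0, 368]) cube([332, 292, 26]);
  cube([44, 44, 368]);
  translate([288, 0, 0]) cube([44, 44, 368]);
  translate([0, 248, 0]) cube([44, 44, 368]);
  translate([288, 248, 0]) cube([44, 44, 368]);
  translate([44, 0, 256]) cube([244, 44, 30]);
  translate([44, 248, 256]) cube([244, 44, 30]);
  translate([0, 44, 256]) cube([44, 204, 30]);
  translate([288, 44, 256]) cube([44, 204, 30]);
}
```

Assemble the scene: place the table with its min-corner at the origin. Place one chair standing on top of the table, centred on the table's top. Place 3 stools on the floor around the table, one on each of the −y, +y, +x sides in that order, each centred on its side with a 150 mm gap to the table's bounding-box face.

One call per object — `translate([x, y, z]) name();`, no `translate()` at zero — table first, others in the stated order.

table();
translate([266, 106, 722]) chair();
translate([328, -442, 0]) stool();
translate([328, 760, 0]) stool();
translate([1138, 159, 0]) stool();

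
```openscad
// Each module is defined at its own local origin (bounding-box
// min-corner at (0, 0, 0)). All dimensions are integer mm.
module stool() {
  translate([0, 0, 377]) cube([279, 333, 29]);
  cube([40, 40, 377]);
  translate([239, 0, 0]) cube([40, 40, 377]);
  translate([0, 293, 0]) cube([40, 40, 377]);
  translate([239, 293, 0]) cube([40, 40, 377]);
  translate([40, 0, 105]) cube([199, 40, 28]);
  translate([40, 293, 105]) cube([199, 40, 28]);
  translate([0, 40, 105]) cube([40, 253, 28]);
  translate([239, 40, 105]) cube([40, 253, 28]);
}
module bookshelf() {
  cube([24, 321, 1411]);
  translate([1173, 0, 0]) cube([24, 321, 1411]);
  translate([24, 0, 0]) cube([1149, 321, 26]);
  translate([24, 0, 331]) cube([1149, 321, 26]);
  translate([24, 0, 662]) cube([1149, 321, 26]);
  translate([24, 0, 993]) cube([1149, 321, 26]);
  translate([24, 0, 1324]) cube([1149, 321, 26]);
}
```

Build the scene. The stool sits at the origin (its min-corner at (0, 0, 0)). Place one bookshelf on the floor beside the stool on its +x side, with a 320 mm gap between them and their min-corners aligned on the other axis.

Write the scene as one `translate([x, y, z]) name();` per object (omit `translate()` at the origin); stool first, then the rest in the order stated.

stool();
translate([599, 0, 0]) bookshelf();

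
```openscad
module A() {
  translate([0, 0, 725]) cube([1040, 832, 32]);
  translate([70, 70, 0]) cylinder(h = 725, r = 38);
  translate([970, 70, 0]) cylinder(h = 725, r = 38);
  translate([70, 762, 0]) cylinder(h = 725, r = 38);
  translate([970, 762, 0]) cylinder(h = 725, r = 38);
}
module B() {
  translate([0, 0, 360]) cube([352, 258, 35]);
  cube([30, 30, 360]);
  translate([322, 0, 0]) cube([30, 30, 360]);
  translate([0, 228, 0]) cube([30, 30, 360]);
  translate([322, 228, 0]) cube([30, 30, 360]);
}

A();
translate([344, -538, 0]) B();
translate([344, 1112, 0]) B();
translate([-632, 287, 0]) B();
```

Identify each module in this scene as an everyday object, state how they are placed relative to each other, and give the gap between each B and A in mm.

Each stool's nearest face is 280 mm from the table's bounding box.

A is a table. B is a stool. Three stools sit around the table at the −y, +y, −x sides. The gap between each stool and the table is 280 mm.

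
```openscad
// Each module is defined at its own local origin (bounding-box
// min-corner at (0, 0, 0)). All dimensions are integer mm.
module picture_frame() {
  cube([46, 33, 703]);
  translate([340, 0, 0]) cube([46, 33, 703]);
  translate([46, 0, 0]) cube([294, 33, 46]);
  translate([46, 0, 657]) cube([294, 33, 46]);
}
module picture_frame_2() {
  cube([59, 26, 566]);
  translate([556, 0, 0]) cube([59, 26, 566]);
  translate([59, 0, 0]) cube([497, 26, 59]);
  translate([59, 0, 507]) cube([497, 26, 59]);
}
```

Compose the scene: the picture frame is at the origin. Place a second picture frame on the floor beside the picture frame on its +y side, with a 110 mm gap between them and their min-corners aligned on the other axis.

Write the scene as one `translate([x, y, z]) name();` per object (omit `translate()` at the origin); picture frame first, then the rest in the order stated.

picture_frame();
translate([0, 143, 0]) picture_frame_2();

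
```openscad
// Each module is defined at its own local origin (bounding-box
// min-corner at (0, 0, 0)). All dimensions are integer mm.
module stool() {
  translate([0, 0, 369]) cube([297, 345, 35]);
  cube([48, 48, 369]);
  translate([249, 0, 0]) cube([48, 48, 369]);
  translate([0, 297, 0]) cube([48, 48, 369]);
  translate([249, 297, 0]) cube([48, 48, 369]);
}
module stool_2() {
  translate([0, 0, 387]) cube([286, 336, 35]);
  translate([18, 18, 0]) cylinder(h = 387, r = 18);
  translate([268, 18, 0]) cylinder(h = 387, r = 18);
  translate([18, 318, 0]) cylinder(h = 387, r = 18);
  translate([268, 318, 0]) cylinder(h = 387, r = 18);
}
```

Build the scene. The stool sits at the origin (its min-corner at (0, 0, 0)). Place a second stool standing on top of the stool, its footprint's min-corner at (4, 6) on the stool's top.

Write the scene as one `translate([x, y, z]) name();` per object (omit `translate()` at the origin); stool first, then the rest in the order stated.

stool();
translate([4, 6, 404]) stool_2();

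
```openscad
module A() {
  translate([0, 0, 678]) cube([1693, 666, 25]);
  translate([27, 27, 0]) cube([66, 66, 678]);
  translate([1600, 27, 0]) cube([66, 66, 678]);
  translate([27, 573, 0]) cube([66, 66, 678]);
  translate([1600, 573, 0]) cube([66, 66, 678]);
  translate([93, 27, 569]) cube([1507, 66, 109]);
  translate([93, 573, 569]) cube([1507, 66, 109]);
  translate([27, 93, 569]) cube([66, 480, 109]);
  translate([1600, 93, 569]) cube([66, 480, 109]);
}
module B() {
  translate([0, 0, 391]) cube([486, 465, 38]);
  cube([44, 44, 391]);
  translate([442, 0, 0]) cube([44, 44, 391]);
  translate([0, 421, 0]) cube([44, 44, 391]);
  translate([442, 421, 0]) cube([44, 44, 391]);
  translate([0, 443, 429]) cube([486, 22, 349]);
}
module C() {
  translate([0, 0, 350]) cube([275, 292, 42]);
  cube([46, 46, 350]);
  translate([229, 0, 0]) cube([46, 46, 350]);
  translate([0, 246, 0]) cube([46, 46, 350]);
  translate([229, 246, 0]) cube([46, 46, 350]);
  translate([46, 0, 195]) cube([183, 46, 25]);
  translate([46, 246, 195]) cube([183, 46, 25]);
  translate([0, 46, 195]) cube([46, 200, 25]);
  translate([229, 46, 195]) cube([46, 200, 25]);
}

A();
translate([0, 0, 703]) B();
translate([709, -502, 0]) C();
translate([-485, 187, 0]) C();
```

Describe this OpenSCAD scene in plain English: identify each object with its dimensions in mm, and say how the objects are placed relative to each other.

A is a rectangular dining table. The top is 1693×666×25 mm with its upper surface at z = 703 mm. It stands on four 66×66 mm square legs, each inset 27 mm from the nearest pair of top edges, running from the floor to the underside of the top. Four apron rails, 66 mm thick and 109 mm tall, run between adjacent legs with their top edges flush with the underside of the top and their outer faces flush with the legs' outer faces.

B is a chair. The seat is a 486×465×38 mm slab with its top at z = 429 mm, on four 44×44 mm corner legs (flush with the seat edges, standing on z = 0). A flat backrest 22 mm thick, 349 mm tall, spans the full seat width and rises from the seat top along its +y edge, rear face flush with the rear of the seat.

C is a simple wooden stool: a rectangular seat 275 mm (x) by 292 mm (y), 42 mm thick, top face at z = 392 mm, on four square legs, each 46×46 mm in cross-section. The legs rest on z = 0, each flush with a corner of the seat. Four stretchers, 46 mm wide and 25 mm tall, connect adjacent legs with their undersides at z = 195 mm, each running between the inner faces of the legs it joins and aligned with the legs' outer faces on the other axis.

The chair is on top of the table. Two stools sit around the table at the −y, −x sides.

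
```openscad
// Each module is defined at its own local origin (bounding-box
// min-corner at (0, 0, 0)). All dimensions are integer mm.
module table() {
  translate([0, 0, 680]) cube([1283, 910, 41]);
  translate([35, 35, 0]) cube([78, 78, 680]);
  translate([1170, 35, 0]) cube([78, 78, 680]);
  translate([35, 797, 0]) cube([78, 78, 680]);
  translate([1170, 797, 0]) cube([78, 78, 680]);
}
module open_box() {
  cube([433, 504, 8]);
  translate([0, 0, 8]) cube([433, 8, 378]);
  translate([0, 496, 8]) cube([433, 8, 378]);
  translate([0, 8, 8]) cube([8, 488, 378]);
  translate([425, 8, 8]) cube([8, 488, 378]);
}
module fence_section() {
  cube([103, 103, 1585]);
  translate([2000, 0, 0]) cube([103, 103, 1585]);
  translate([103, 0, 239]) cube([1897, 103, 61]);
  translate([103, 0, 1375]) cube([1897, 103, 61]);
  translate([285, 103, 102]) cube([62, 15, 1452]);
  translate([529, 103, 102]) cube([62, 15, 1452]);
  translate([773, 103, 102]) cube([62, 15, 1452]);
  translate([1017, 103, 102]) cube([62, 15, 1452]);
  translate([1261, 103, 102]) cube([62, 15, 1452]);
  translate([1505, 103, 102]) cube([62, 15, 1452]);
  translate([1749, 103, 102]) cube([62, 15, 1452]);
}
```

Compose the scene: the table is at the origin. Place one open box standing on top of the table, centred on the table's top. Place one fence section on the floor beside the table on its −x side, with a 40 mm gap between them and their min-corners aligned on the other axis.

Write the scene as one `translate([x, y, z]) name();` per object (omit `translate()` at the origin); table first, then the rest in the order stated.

table();
translate([425, 203, 721]) open_box();
translate([-2143, 0, 0]) fence_section();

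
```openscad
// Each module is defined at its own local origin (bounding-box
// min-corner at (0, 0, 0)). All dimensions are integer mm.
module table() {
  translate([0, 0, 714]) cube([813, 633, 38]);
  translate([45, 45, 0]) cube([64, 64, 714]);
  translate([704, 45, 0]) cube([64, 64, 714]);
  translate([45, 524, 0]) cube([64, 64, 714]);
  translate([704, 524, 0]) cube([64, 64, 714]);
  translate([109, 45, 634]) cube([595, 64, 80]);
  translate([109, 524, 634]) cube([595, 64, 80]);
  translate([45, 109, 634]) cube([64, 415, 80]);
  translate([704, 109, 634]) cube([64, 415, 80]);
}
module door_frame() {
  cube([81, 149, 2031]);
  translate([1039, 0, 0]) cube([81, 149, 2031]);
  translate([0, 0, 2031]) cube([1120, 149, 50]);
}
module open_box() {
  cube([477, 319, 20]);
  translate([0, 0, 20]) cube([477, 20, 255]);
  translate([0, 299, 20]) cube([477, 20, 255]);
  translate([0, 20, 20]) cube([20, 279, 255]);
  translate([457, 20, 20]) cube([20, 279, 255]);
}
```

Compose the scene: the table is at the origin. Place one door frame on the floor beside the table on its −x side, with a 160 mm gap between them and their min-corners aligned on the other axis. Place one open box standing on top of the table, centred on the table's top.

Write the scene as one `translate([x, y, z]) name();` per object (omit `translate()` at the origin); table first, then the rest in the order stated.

table();
translate([-1280, 0, 0]) door_frame();
translate([168, 157, 752]) open_box();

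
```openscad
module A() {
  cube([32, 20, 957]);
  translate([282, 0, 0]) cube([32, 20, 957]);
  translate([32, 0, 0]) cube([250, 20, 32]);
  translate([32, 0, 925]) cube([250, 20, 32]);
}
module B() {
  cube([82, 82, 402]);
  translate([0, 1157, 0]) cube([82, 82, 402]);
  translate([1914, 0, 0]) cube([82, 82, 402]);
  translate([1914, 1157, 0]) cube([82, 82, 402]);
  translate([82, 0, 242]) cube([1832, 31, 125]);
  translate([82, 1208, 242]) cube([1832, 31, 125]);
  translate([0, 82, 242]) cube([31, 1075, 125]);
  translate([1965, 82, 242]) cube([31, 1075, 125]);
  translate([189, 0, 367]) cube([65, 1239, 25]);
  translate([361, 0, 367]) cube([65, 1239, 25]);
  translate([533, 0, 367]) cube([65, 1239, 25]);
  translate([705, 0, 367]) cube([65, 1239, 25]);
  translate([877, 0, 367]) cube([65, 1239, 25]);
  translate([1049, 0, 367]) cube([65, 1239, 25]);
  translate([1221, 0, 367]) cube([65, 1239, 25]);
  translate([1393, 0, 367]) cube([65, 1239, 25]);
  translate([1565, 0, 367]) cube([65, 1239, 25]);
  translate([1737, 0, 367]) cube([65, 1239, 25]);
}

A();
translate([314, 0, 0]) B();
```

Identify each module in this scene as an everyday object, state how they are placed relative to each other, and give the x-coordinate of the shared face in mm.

The picture frame's +x face and the bed frame's −x face are both at x = 314 mm.

A is a picture frame. B is a bed frame. The bed frame is against the picture frame's +x side, with their −y faces flush. The x-coordinate of the shared face is 314 mm.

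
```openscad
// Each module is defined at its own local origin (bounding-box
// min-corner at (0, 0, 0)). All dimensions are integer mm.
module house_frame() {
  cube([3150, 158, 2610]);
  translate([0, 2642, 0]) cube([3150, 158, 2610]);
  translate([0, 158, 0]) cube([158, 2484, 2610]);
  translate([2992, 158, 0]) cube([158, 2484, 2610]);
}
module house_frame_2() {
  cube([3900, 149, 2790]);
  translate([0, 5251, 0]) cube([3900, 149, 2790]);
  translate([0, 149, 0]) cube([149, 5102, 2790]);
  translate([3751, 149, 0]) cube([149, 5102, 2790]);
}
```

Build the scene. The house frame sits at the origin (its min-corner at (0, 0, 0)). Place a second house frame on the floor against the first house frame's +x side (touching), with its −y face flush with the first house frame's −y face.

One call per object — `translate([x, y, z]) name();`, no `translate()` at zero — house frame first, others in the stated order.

house_frame();
translate([3150, 0, 0]) house_frame_2();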